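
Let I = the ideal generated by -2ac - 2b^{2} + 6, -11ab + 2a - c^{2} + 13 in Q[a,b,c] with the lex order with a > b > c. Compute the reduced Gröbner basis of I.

f_1 = -2ac - 2b^{2} + 6, LT = ac.
f_2 = -11ab + 2a - c^{2} + 13, LT = ab.

S(f_1,f_2): lcm = abc. S = \tfrac{2}{11}ac + b^{3} - 3b - \tfrac{1}{11}c^{3} + \tfrac{13}{11}c.
  reduce S modulo (f_1, f_2):
  remainder b^{3} - \tfrac{2}{11}b^{2} - 3b - \tfrac{1}{11}c^{3} + \tfrac{13}{11}c + \tfrac{6}{11} ≠ 0; add g_3 = b^{3} - \tfrac{2}{11}b^{2} - 3b - \tfrac{1}{11}c^{3} + \tfrac{13}{11}c + \tfrac{6}{11} to the basis.

The other S-polynomials (S(f_1,g_3), S(f_2,g_3)) all reduce to 0 modulo the current basis, so we have a Gröbner basis.

G = {ab - \tfrac{2}{11}a + \tfrac{1}{11}c^{2} - \tfrac{13}{11}, ac + b^{2} - 3, b^{3} - \tfrac{2}{11}b^{2} - 3b - \tfrac{1}{11}c^{3} + \tfrac{13}{11}c + \tfrac{6}{11}}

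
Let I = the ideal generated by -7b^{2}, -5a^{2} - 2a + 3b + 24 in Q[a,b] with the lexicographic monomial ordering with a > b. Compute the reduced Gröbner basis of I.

G = {a^{2} + \tfrac{2}{5}a - \tfrac{3}{5}b - \tfrac{24}{5}, b^{2}}

f_1 = -7b^{2}, LT = b^{2}.
f_2 = -5a^{2} - 2a + 3b + 24, LT = a^{2}.

S(f_1,f_2): leading monomials are coprime, so the S-polynomial reduces to 0 (Buchberger's first criterion).
Every S-polynomial of the final basis reduces to 0, so we have a Gröbner basis.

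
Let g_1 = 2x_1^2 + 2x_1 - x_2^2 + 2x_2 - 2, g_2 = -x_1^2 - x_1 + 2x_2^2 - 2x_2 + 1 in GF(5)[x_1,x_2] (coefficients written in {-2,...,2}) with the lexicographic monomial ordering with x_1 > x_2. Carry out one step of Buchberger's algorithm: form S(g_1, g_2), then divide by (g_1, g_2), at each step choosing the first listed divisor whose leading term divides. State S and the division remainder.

lcm(LM(g_1), LM(g_2)) = x_1^2.
S = (lcm/LT(g_1))·g_1 − (lcm/LT(g_2))·g_2 = -x_2^2 - x_2.
Reduce S modulo (g_1, g_2) in that order:
  leading term x_2^2: no divisor's leading term divides it; move -x_2^2 to the remainder.
  leading term x_2: no divisor's leading term divides it; move -x_2 to the remainder.
The remainder -x_2^2 - x_2 is nonzero, so it would be added as the next basis element.
This is the inner loop of Buchberger's algorithm — each nonzero remainder becomes a new basis element.

S(g_1, g_2) = -x_2^2 - x_2; remainder on division = -x_2^2 - x_2.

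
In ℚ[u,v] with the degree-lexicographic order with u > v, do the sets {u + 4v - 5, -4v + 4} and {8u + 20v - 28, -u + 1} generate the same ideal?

Yes, the ideals are equal.

Equality of ideals is decidable: compute both reduced Gröbner bases (unique for the ordering) and check whether they agree.
Buchberger on the first generating set:
f_1 = u + 4v - 5, LT = u.
f_2 = -4v + 4, LT = v.

The S-polynomials (S(f_1,f_2)) all reduce to 0 modulo the current basis, so we have a Gröbner basis.
Inter-reduce: drop elements whose leading term is divisible by another's, tail-reduce, and make monic.
Reduced Gröbner basis: {u - 1, v - 1}.

Buchberger on the second generating set:
h_1 = 8u + 20v - 28, LT = u.
h_2 = -u + 1, LT = u.

S(h_1,h_2): lcm = u. S = 5/2v - 5/2.
  leading term v: no divisor's leading term divides it; move 5/2v to the remainder.
  leading term 1: no divisor's leading term divides it; move -5/2 to the remainder.
  remainder 5/2v - 5/2 ≠ 0; add k_3 = 5/2v - 5/2 to the basis.

The other S-polynomials (S(h_1,k_3), S(h_2,k_3)) all reduce to 0 modulo the current basis, so we have a Gröbner basis.
Inter-reduce: drop elements whose leading term is divisible by another's, tail-reduce, and make monic.
Reduced Gröbner basis: {u - 1, v - 1}.

These coincide, so the ideals are equal.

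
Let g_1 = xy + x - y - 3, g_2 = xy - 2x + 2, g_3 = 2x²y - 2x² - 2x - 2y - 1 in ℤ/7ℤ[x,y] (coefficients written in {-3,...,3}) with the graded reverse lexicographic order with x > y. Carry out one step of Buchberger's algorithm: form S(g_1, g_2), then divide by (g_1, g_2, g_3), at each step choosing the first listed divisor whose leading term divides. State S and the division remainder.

lcm(LM(g_1), LM(g_2)) = xy.
S = (lcm/LT(g_1))·g_1 − (lcm/LT(g_2))·g_2 = 3x - y + 2.
Reduce S modulo (g_1, g_2, g_3) in that order:
  leading term x: no divisor's leading term divides it; move 3x to the remainder.
  leading term y: no divisor's leading term divides it; move -y to the remainder.
  leading term 1: no divisor's leading term divides it; move 2 to the remainder.
The remainder 3x - y + 2 is nonzero, so it would be added as the next basis element.

S(g_1, g_2) = 3x - y + 2; remainder on division = 3x - y + 2.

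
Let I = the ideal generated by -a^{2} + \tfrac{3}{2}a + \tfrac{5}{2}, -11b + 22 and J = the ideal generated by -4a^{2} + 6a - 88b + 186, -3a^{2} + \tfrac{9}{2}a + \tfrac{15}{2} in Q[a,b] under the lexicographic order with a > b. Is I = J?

Yes, the ideals are equal.

Equality of ideals is decidable: compute both reduced Gröbner bases (unique for the ordering) and check whether they agree.
Buchberger on the first generating set:
f_1 = -a^{2} + \tfrac{3}{2}a + \tfrac{5}{2}, LT = a^{2}.
f_2 = -11b + 22, LT = b.

The S-polynomials (S(f_1,f_2)) all reduce to 0 modulo the current basis, so we have a Gröbner basis.
Inter-reduce: drop elements whose leading term is divisible by another's, tail-reduce, and make monic.
Reduced Gröbner basis: {a^{2} - \tfrac{3}{2}a - \tfrac{5}{2}, b - 2}.

Buchberger on the second generating set:
h_1 = -4a^{2} + 6a - 88b + 186, LT = a^{2}.
h_2 = -3a^{2} + \tfrac{9}{2}a + \tfrac{15}{2}, LT = a^{2}.

S(h_1,h_2): lcm = a^{2}. S = 22b - 44.
  leading term b: no divisor's leading term divides it; move 22b to the remainder.
  leading term 1: no divisor's leading term divides it; move -44 to the remainder.
  remainder 22b - 44 ≠ 0; add k_3 = 22b - 44 to the basis.

The other S-polynomials (S(h_1,k_3), S(h_2,k_3)) all reduce to 0 modulo the current basis, so we have a Gröbner basis.
Inter-reduce: drop elements whose leading term is divisible by another's, tail-reduce, and make monic.
Reduced Gröbner basis: {a^{2} - \tfrac{3}{2}a - \tfrac{5}{2}, b - 2}.

Same reduced basis, so the two generating sets span the same ideal.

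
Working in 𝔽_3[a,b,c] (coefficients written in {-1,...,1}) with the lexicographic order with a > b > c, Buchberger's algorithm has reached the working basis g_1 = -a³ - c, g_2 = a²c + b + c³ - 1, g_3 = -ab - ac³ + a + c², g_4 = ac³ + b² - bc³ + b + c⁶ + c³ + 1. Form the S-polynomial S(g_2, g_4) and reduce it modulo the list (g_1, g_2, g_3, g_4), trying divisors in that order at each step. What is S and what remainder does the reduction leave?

lcm(LM(g_2), LM(g_4)) = a²c³.
S = (lcm/LT(g_2))·g_2 − (lcm/LT(g_4))·g_4 = -ab² + abc³ - ab - ac⁶ - ac³ - a + bc² + c⁵ - c².
Reduce S modulo (g_1, g_2, g_3, g_4) in that order:
  leading term ab²: subtract (b)·g_3 from -ab² + abc³ - ab - ac⁶ - ac³ - a + bc² + c⁵ - c² → -abc³ + ab - ac⁶ - ac³ - a + c⁵ - c²
  leading term abc³: subtract (c³)·g_3 from -abc³ + ab - ac⁶ - ac³ - a + c⁵ - c² → ab + ac³ - a - c²
  leading term ab: subtract (-1)·g_3 from ab + ac³ - a - c² → 0
The remainder is 0, so this S-polynomial contributes no new basis element.

S(g_2, g_4) = -ab² + abc³ - ab - ac⁶ - ac³ - a + bc² + c⁵ - c²; remainder on division = 0.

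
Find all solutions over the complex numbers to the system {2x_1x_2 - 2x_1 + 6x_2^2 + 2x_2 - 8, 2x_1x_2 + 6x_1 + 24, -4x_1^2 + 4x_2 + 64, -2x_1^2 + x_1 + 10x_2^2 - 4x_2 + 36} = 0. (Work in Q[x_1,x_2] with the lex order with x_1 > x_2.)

Compute a lex Gröbner basis by Buchberger's algorithm.
f_1 = 2x_1x_2 - 2x_1 + 6x_2^2 + 2x_2 - 8, LT = x_1x_2.
f_2 = 2x_1x_2 + 6x_1 + 24, LT = x_1x_2.
f_3 = -4x_1^2 + 4x_2 + 64, LT = x_1^2.
f_4 = -2x_1^2 + x_1 + 10x_2^2 - 4x_2 + 36, LT = x_1^2.

S(f_1,f_2): lcm = x_1x_2. S = -4x_1 + 3x_2^2 + x_2 - 16.
  leading term x_1: no divisor's leading term divides it; move -4x_1 to the remainder.
  leading term x_2^2: no divisor's leading term divides it; move 3x_2^2 to the remainder.
  leading term x_2: no divisor's leading term divides it; move x_2 to the remainder.
  leading term 1: no divisor's leading term divides it; move -16 to the remainder.
  remainder -4x_1 + 3x_2^2 + x_2 - 16 ≠ 0; add h_5 = -4x_1 + 3x_2^2 + x_2 - 16 to the basis.

S(f_1,f_3): lcm = x_1^2x_2. S = -x_1^2 + 3x_1x_2^2 + x_1x_2 - 4x_1 + x_2^2 + 16x_2.
  leading term x_1^2: subtract (1/4)·f_3 from -x_1^2 + 3x_1x_2^2 + x_1x_2 - 4x_1 + x_2^2 + 16x_2 → 3x_1x_2^2 + x_1x_2 - 4x_1 + x_2^2 + 15x_2 - 16
  leading term x_1x_2^2: subtract (3/2x_2)·f_1 from 3x_1x_2^2 + x_1x_2 - 4x_1 + x_2^2 + 15x_2 - 16 → 4x_1x_2 - 4x_1 - 9x_2^3 - 2x_2^2 + 27x_2 - 16
  leading term x_1x_2: subtract (2)·f_1 from 4x_1x_2 - 4x_1 - 9x_2^3 - 2x_2^2 + 27x_2 - 16 → -9x_2^3 - 14x_2^2 + 23x_2
  leading term x_2^3: no divisor's leading term divides it; move -9x_2^3 to the remainder.
  leading term x_2^2: no divisor's leading term divides it; move -14x_2^2 to the remainder.
  leading term x_2: no divisor's leading term divides it; move 23x_2 to the remainder.
  remainder -9x_2^3 - 14x_2^2 + 23x_2 ≠ 0; add h_6 = -9x_2^3 - 14x_2^2 + 23x_2 to the basis.

S(f_1,f_4): lcm = x_1^2x_2. S = -x_1^2 + 3x_1x_2^2 + 3/2x_1x_2 - 4x_1 + 5x_2^3 - 2x_2^2 + 18x_2.
  leading term x_1^2: subtract (1/4)·f_3 from -x_1^2 + 3x_1x_2^2 + 3/2x_1x_2 - 4x_1 + 5x_2^3 - 2x_2^2 + 18x_2 → 3x_1x_2^2 + 3/2x_1x_2 - 4x_1 + 5x_2^3 - 2x_2^2 + 17x_2 - 16
  leading term x_1x_2^2: subtract (3/2x_2)·f_1 from 3x_1x_2^2 + 3/2x_1x_2 - 4x_1 + 5x_2^3 - 2x_2^2 + 17x_2 - 16 → 9/2x_1x_2 - 4x_1 - 4x_2^3 - 5x_2^2 + 29x_2 - 16
  leading term x_1x_2: subtract (9/4)·f_1 from 9/2x_1x_2 - 4x_1 - 4x_2^3 - 5x_2^2 + 29x_2 - 16 → 1/2x_1 - 4x_2^3 - 37/2x_2^2 + 49/2x_2 + 2
  leading term x_1: subtract (-1/8)·h_5 from 1/2x_1 - 4x_2^3 - 37/2x_2^2 + 49/2x_2 + 2 → -4x_2^3 - 145/8x_2^2 + 197/8x_2
  leading term x_2^3: subtract (4/9)·h_6 from -4x_2^3 - 145/8x_2^2 + 197/8x_2 → -857/72x_2^2 + 1037/72x_2
  leading term x_2^2: no divisor's leading term divides it; move -857/72x_2^2 to the remainder.
  leading term x_2: no divisor's leading term divides it; move 1037/72x_2 to the remainder.
  remainder -857/72x_2^2 + 1037/72x_2 ≠ 0; add h_7 = -857/72x_2^2 + 1037/72x_2 to the basis.

S(f_2,f_3): lcm = x_1^2x_2. S = 3x_1^2 + 12x_1 + x_2^2 + 16x_2.
  leading term x_1^2: subtract (-3/4)·f_3 from 3x_1^2 + 12x_1 + x_2^2 + 16x_2 → 12x_1 + x_2^2 + 19x_2 + 48
  leading term x_1: subtract (-3)·h_5 from 12x_1 + x_2^2 + 19x_2 + 48 → 10x_2^2 + 22x_2
  leading term x_2^2: subtract (-720/857)·h_7 from 10x_2^2 + 22x_2 → 29224/857x_2
  leading term x_2: no divisor's leading term divides it; move 29224/857x_2 to the remainder.
  remainder 29224/857x_2 ≠ 0; add h_8 = 29224/857x_2 to the basis.

The other S-polynomials (S(f_2,f_4), S(f_3,f_4), S(f_1,h_5), S(f_2,h_5), S(f_3,h_5), S(f_4,h_5), S(f_1,h_6), S(f_2,h_6), S(f_3,h_6), S(f_4,h_6), S(h_5,h_6), S(f_1,h_7), S(f_2,h_7), S(f_3,h_7), S(f_4,h_7), S(h_5,h_7), S(h_6,h_7), S(f_1,h_8), S(f_2,h_8), S(f_3,h_8), S(f_4,h_8), S(h_5,h_8), S(h_6,h_8), S(h_7,h_8)) all reduce to 0 modulo the current basis, so we have a Gröbner basis.
Inter-reduce: drop elements whose leading term is divisible by another's, tail-reduce, and make monic.
Reduced Gröbner basis: {x_1 + 4, x_2}.

The lex basis is triangular: the last element involves only x_2. Solving x_2 = 0 gives x_2 ∈ {0}; substituting each value into the earlier elements determines the remaining variables.
  x_2 = 0: the earlier basis element becomes x_1 + 4 = 0, giving x_1 = -4 — point (-4, 0).
This is the nonlinear analogue of row-reducing a linear system.

{(-4, 0)}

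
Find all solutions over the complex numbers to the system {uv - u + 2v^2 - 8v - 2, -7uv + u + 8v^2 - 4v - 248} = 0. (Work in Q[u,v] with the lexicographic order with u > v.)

Compute a lex Gröbner basis by Buchberger's algorithm.
f_1 = uv - u + 2v^2 - 8v - 2, LT = uv.
f_2 = -7uv + u + 8v^2 - 4v - 248, LT = uv.

S(f_1,f_2): lcm = uv. S = -6/7u + 22/7v^2 - 60/7v - 262/7.
  leading term u: no divisor's leading term divides it; move -6/7u to the remainder.
  leading term v^2: no divisor's leading term divides it; move 22/7v^2 to the remainder.
  leading term v: no divisor's leading term divides it; move -60/7v to the remainder.
  leading term 1: no divisor's leading term divides it; move -262/7 to the remainder.
  remainder -6/7u + 22/7v^2 - 60/7v - 262/7 ≠ 0; add h_3 = -6/7u + 22/7v^2 - 60/7v - 262/7 to the basis.

S(f_1,h_3): lcm = uv. S = -u + 11/3v^3 - 8v^2 - 155/3v - 2.
  leading term u: subtract (7/6)·h_3 from -u + 11/3v^3 - 8v^2 - 155/3v - 2 → 11/3v^3 - 35/3v^2 - 125/3v + 125/3
  leading term v^3: no divisor's leading term divides it; move 11/3v^3 to the remainder.
  leading term v^2: no divisor's leading term divides it; move -35/3v^2 to the remainder.
  leading term v: no divisor's leading term divides it; move -125/3v to the remainder.
  leading term 1: no divisor's leading term divides it; move 125/3 to the remainder.
  remainder 11/3v^3 - 35/3v^2 - 125/3v + 125/3 ≠ 0; add h_4 = 11/3v^3 - 35/3v^2 - 125/3v + 125/3 to the basis.

S(f_2,h_3): lcm = uv. S = -1/7u + 11/3v^3 - 78/7v^2 - 905/21v + 248/7.
  leading term u: subtract (1/6)·h_3 from -1/7u + 11/3v^3 - 78/7v^2 - 905/21v + 248/7 → 11/3v^3 - 35/3v^2 - 125/3v + 125/3
  leading term v^3: subtract (1)·h_4 from 11/3v^3 - 35/3v^2 - 125/3v + 125/3 → 0
  remainder 0.

S(f_1,h_4): lcm = uv^3. S = 24/11uv^2 + 125/11uv - 125/11u + 2v^4 - 8v^3 - 2v^2.
  leading term uv^2: subtract (24/11v)·f_1 from 24/11uv^2 + 125/11uv - 125/11u + 2v^4 - 8v^3 - 2v^2 → 149/11uv - 125/11u + 2v^4 - 136/11v^3 + 170/11v^2 + 48/11v
  leading term uv: subtract (149/11)·f_1 from 149/11uv - 125/11u + 2v^4 - 136/11v^3 + 170/11v^2 + 48/11v → 24/11u + 2v^4 - 136/11v^3 - 128/11v^2 + 1240/11v + 298/11
  leading term u: subtract (-28/11)·h_3 from 24/11u + 2v^4 - 136/11v^3 - 128/11v^2 + 1240/11v + 298/11 → 2v^4 - 136/11v^3 - 40/11v^2 + 1000/11v - 750/11
  leading term v^4: subtract (6/11v)·h_4 from 2v^4 - 136/11v^3 - 40/11v^2 + 1000/11v - 750/11 → -6v^3 + 210/11v^2 + 750/11v - 750/11
  leading term v^3: subtract (-18/11)·h_4 from -6v^3 + 210/11v^2 + 750/11v - 750/11 → 0
  remainder 0.

S(f_2,h_4): lcm = uv^3. S = 234/77uv^2 + 125/11uv - 125/11u - 8/7v^4 + 4/7v^3 + 248/7v^2.
  leading term uv^2: subtract (234/77v)·f_1 from 234/77uv^2 + 125/11uv - 125/11u - 8/7v^4 + 4/7v^3 + 248/7v^2 → 1109/77uv - 125/11u - 8/7v^4 - 424/77v^3 + 4600/77v^2 + 468/77v
  leading term uv: subtract (1109/77)·f_1 from 1109/77uv - 125/11u - 8/7v^4 - 424/77v^3 + 4600/77v^2 + 468/77v → 234/77u - 8/7v^4 - 424/77v^3 + 2382/77v^2 + 9340/77v + 2218/77
  leading term u: subtract (-39/11)·h_3 from 234/77u - 8/7v^4 - 424/77v^3 + 2382/77v^2 + 9340/77v + 2218/77 → -8/7v^4 - 424/77v^3 + 3240/77v^2 + 1000/11v - 8000/77
  leading term v^4: subtract (-24/77v)·h_4 from -8/7v^4 - 424/77v^3 + 3240/77v^2 + 1000/11v - 8000/77 → -64/7v^3 + 320/11v^2 + 8000/77v - 8000/77
  leading term v^3: subtract (-192/77)·h_4 from -64/7v^3 + 320/11v^2 + 8000/77v - 8000/77 → 0
  remainder 0.

S(h_3,h_4): leading monomials are coprime, so the S-polynomial reduces to 0 (Buchberger's first criterion).
Every S-polynomial of the final basis reduces to 0, so we have a Gröbner basis.
Inter-reduce: drop elements whose leading term is divisible by another's, tail-reduce, and make monic.
Reduced Gröbner basis: {u - 11/3v^2 + 10v + 131/3, v^3 - 35/11v^2 - 125/11v + 125/11}.

From the last basis element, v^3 - 35/11v^2 - 125/11v + 125/11 = 0, so v takes values in {5, -10/11 + 5*sqrt(15)/11, -5*sqrt(15)/11 - 10/11}. Each choice, substituted upward through the basis, yields the corresponding point(s) of the solution set.
  v = 5: the earlier basis element becomes u + 2 = 0, giving u = -2 — point (-2, 5).
  v = -10/11 + 5*sqrt(15)/11: the earlier basis element becomes u + 222/11 + 250*sqrt(15)/33 = 0, giving u = -250*sqrt(15)/33 - 222/11 — point (-250*sqrt(15)/33 - 222/11, -10/11 + 5*sqrt(15)/11).
  v = -5*sqrt(15)/11 - 10/11: the earlier basis element becomes u - 250*sqrt(15)/33 + 222/11 = 0, giving u = -222/11 + 250*sqrt(15)/33 — point (-222/11 + 250*sqrt(15)/33, -5*sqrt(15)/11 - 10/11).

{(-2, 5), (-250*sqrt(15)/33 - 222/11, -10/11 + 5*sqrt(15)/11), (-222/11 + 250*sqrt(15)/33, -5*sqrt(15)/11 - 10/11)}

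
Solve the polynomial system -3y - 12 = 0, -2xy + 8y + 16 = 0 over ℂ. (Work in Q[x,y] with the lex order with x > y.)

{(2, -4)}

Compute a lex Gröbner basis by Buchberger's algorithm.
f_1 = -3y - 12, LT = y.
f_2 = -2xy + 8y + 16, LT = xy.

S(f_1,f_2): lcm = xy. S = 4x + 4y + 8.
  reduce S modulo (f_1, f_2):
  remainder 4x - 8 ≠ 0; add h_3 = 4x - 8 to the basis.

The other S-polynomials (S(f_1,h_3), S(f_2,h_3)) all reduce to 0 modulo the current basis, so we have a Gröbner basis.
Inter-reduce: drop elements whose leading term is divisible by another's, tail-reduce, and make monic.
Reduced Gröbner basis: {x - 2, y + 4}.

From the last basis element, y + 4 = 0, so y takes values in {-4}. Each choice, substituted upward through the basis, yields the corresponding point(s) of the solution set.
  y = -4: the earlier basis element becomes x - 2 = 0, giving x = 2 — point (2, -4).
A lex Gröbner basis triangularizes the system, enabling back-substitution.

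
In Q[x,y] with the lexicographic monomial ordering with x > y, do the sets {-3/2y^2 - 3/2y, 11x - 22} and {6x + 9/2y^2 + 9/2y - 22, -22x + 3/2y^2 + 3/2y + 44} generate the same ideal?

Since reduced Gröbner bases are canonical representatives of ideals under a given ordering, it suffices to compute and compare them.
Buchberger on the first generating set:
f_1 = -3/2y^2 - 3/2y, LT = y^2.
f_2 = 11x - 22, LT = x.

The S-polynomials (S(f_1,f_2)) all reduce to 0 modulo the current basis, so we have a Gröbner basis.
Inter-reduce: drop elements whose leading term is divisible by another's, tail-reduce, and make monic.
Reduced Gröbner basis: {x - 2, y^2 + y}.

Buchberger on the second generating set:
h_1 = 6x + 9/2y^2 + 9/2y - 22, LT = x.
h_2 = -22x + 3/2y^2 + 3/2y + 44, LT = x.

S(h_1,h_2): lcm = x. S = 9/11y^2 + 9/11y - 5/3.
  reduce S modulo (h_1, h_2):
  remainder 9/11y^2 + 9/11y - 5/3 ≠ 0; add k_3 = 9/11y^2 + 9/11y - 5/3 to the basis.

The other S-polynomials (S(h_1,k_3), S(h_2,k_3)) all reduce to 0 modulo the current basis, so we have a Gröbner basis.
Inter-reduce: drop elements whose leading term is divisible by another's, tail-reduce, and make monic.
Reduced Gröbner basis: {x - 77/36, y^2 + y - 55/27}.

The bases are distinct; the ideals are different.

No, the ideals differ.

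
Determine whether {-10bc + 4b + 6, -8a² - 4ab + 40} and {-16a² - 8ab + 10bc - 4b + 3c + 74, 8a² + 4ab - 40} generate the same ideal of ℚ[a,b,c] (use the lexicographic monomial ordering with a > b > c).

Since reduced Gröbner bases are canonical representatives of ideals under a given ordering, it suffices to compute and compare them.
Buchberger on the first generating set:
f_1 = -10bc + 4b + 6, LT = bc.
f_2 = -8a² - 4ab + 40, LT = a².

S(f_1,f_2): leading monomials are coprime, so the S-polynomial reduces to 0 (Buchberger's first criterion).
Every S-polynomial of the final basis reduces to 0, so we have a Gröbner basis.
Inter-reduce: drop elements whose leading term is divisible by another's, tail-reduce, and make monic.
Reduced Gröbner basis: {a² + ½ab - 5, bc - ⅖b - ⅗}.

Buchberger on the second generating set:
h_1 = -16a² - 8ab + 10bc - 4b + 3c + 74, LT = a².
h_2 = 8a² + 4ab - 40, LT = a².

S(h_1,h_2): lcm = a². S = -⅝bc + ¼b - 3/16c + ⅜.
  leading term bc: no divisor's leading term divides it; move -⅝bc to the remainder.
  leading term b: no divisor's leading term divides it; move ¼b to the remainder.
  leading term c: no divisor's leading term divides it; move -3/16c to the remainder.
  leading term 1: no divisor's leading term divides it; move ⅜ to the remainder.
  remainder -⅝bc + ¼b - 3/16c + ⅜ ≠ 0; add k_3 = -⅝bc + ¼b - 3/16c + ⅜ to the basis.

S(h_1,k_3): leading monomials are coprime, so the S-polynomial reduces to 0 (Buchberger's first criterion).
S(h_2,k_3): leading monomials are coprime, so the S-polynomial reduces to 0 (Buchberger's first criterion).
Every S-polynomial of the final basis reduces to 0, so we have a Gröbner basis.
Inter-reduce: drop elements whose leading term is divisible by another's, tail-reduce, and make monic.
Reduced Gröbner basis: {a² + ½ab - 5, bc - ⅖b + 3/10c - ⅗}.

These differ, so the ideals are not equal.

No, the ideals differ.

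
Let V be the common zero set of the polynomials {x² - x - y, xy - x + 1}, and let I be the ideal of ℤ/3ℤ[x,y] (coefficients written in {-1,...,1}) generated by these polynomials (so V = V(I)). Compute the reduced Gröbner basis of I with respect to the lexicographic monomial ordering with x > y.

G = {x + y² - y - 1, y³ + y²}

f_1 = x² - x - y, LT = x².
f_2 = xy - x + 1, LT = xy.

S(f_1,f_2): lcm = x²y. S = x² - xy - x - y².
  leading term x²: subtract (1)·f_1 from x² - xy - x - y² → -xy - y² + y
  leading term xy: subtract (-1)·f_2 from -xy - y² + y → -x - y² + y + 1
  leading term x: no divisor's leading term divides it; move -x to the remainder.
  leading term y²: no divisor's leading term divides it; move -y² to the remainder.
  leading term y: no divisor's leading term divides it; move y to the remainder.
  leading term 1: no divisor's leading term divides it; move 1 to the remainder.
  remainder -x - y² + y + 1 ≠ 0; add g_3 = -x - y² + y + 1 to the basis.

S(f_1,g_3): lcm = x². S = -xy² + xy - y.
  leading term xy²: subtract (-y)·f_2 from -xy² + xy - y → 0
  remainder 0.

S(f_2,g_3): lcm = xy. S = -x - y³ + y² + y + 1.
  leading term x: subtract (1)·g_3 from -x - y³ + y² + y + 1 → -y³ - y²
  leading term y³: no divisor's leading term divides it; move -y³ to the remainder.
  leading term y²: no divisor's leading term divides it; move -y² to the remainder.
  remainder -y³ - y² ≠ 0; add g_4 = -y³ - y² to the basis.

S(f_1,g_4): leading monomials are coprime, so the S-polynomial reduces to 0 (Buchberger's first criterion).
S(f_2,g_4): lcm = xy³. S = xy² + y².
  leading term xy²: subtract (y)·f_2 from xy² + y² → xy + y² - y
  leading term xy: subtract (1)·f_2 from xy + y² - y → x + y² - y - 1
  leading term x: subtract (-1)·g_3 from x + y² - y - 1 → 0
  remainder 0.

S(g_3,g_4): leading monomials are coprime, so the S-polynomial reduces to 0 (Buchberger's first criterion).
Every S-polynomial of the final basis reduces to 0, so we have a Gröbner basis.
Inter-reduce: drop elements whose leading term is divisible by another's, tail-reduce, and make monic.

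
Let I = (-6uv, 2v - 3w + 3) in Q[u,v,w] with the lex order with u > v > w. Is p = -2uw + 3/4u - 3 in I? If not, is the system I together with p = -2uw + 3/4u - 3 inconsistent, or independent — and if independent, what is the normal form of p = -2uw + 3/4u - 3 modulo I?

-2uw + 3/4u - 3 is independent of I; its normal form modulo I is -5/4u - 3.

First compute the reduced Gröbner basis of I by Buchberger's algorithm.
f_1 = -6uv, LT = uv.
f_2 = 2v - 3w + 3, LT = v.

S(f_1,f_2): lcm = uv. S = 3/2uw - 3/2u.
  leading term uw: no divisor's leading term divides it; move 3/2uw to the remainder.
  leading term u: no divisor's leading term divides it; move -3/2u to the remainder.
  remainder 3/2uw - 3/2u ≠ 0; add h_3 = 3/2uw - 3/2u to the basis.

The other S-polynomials (S(f_1,h_3), S(f_2,h_3)) all reduce to 0 modulo the current basis, so we have a Gröbner basis.
Inter-reduce: drop elements whose leading term is divisible by another's, tail-reduce, and make monic.
Reduced Gröbner basis: {uw - u, v - 3/2w + 3/2}.
Label its elements g_1 = uw - u, g_2 = v - 3/2w + 3/2.

Reduce p = -2uw + 3/4u - 3 modulo G:
  leading term uw: subtract (-2)·g_1 from -2uw + 3/4u - 3 → -5/4u - 3
  leading term u: no divisor's leading term divides it; move -5/4u to the remainder.
  leading term 1: no divisor's leading term divides it; move -3 to the remainder.
  normal form = -5/4u - 3.
The normal form is nonzero, so p ∉ I. Since p minus its normal form lies in I, I + (p) = I + (r) where r = -5/4u - 3; decide whether this ideal is the whole ring.
Run Buchberger on G together with r (pairs among the g_i already reduce to 0 since G is a Gröbner basis):
g_1 = uw - u, LT = uw.
g_2 = v - 3/2w + 3/2, LT = v.
r = -5/4u - 3, LT = u.

S(g_1,r): lcm = uw. S = -u - 12/5w.
  leading term u: subtract (4/5)·r from -u - 12/5w → -12/5w + 12/5
  leading term w: no divisor's leading term divides it; move -12/5w to the remainder.
  leading term 1: no divisor's leading term divides it; move 12/5 to the remainder.
  remainder -12/5w + 12/5 ≠ 0; add m_4 = -12/5w + 12/5 to the basis.

The other S-polynomials (S(g_1,g_2), S(g_2,r), S(g_1,m_4), S(g_2,m_4), S(r,m_4)) all reduce to 0 modulo the current basis, so we have a Gröbner basis.
Inter-reduce: drop elements whose leading term is divisible by another's, tail-reduce, and make monic.
Reduced Gröbner basis: {u + 12/5, v, w - 1}.
The reduced Gröbner basis of I + (p) is {u + 12/5, v, w - 1} ≠ {1}, a proper ideal, so the enlarged system stays consistent: p is independent of I, with normal form -5/4u - 3.

Ideal membership is decidable via reduction modulo a Gröbner basis.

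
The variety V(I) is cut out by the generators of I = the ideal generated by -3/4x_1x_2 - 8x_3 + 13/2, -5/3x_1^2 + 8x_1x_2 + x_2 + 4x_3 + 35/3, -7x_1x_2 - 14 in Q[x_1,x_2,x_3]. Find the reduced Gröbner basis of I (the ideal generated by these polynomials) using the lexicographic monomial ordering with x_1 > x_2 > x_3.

G = {x_1 + 3/10x_2^2 - 1/10x_2, x_2^3 - 1/3x_2^2 - 20/3, x_3 - 1}

f_1 = -3/4x_1x_2 - 8x_3 + 13/2, LT = x_1x_2.
f_2 = -5/3x_1^2 + 8x_1x_2 + x_2 + 4x_3 + 35/3, LT = x_1^2.
f_3 = -7x_1x_2 - 14, LT = x_1x_2.

S(f_1,f_2): lcm = x_1^2x_2. S = 24/5x_1x_2^2 + 32/3x_1x_3 - 26/3x_1 + 3/5x_2^2 + 12/5x_2x_3 + 7x_2.
  leading term x_1x_2^2: subtract (-32/5x_2)·f_1 from 24/5x_1x_2^2 + 32/3x_1x_3 - 26/3x_1 + 3/5x_2^2 + 12/5x_2x_3 + 7x_2 → 32/3x_1x_3 - 26/3x_1 + 3/5x_2^2 - 244/5x_2x_3 + 243/5x_2
  leading term x_1x_3: no divisor's leading term divides it; move 32/3x_1x_3 to the remainder.
  leading term x_1: no divisor's leading term divides it; move -26/3x_1 to the remainder.
  leading term x_2^2: no divisor's leading term divides it; move 3/5x_2^2 to the remainder.
  leading term x_2x_3: no divisor's leading term divides it; move -244/5x_2x_3 to the remainder.
  leading term x_2: no divisor's leading term divides it; move 243/5x_2 to the remainder.
  remainder 32/3x_1x_3 - 26/3x_1 + 3/5x_2^2 - 244/5x_2x_3 + 243/5x_2 ≠ 0; add g_4 = 32/3x_1x_3 - 26/3x_1 + 3/5x_2^2 - 244/5x_2x_3 + 243/5x_2 to the basis.

S(f_1,f_3): lcm = x_1x_2. S = 32/3x_3 - 32/3.
  leading term x_3: no divisor's leading term divides it; move 32/3x_3 to the remainder.
  leading term 1: no divisor's leading term divides it; move -32/3 to the remainder.
  remainder 32/3x_3 - 32/3 ≠ 0; add g_5 = 32/3x_3 - 32/3 to the basis.

S(f_2,f_3): lcm = x_1^2x_2. S = -24/5x_1x_2^2 - 2x_1 - 3/5x_2^2 - 12/5x_2x_3 - 7x_2.
  leading term x_1x_2^2: subtract (32/5x_2)·f_1 from -24/5x_1x_2^2 - 2x_1 - 3/5x_2^2 - 12/5x_2x_3 - 7x_2 → -2x_1 - 3/5x_2^2 + 244/5x_2x_3 - 243/5x_2
  leading term x_1: no divisor's leading term divides it; move -2x_1 to the remainder.
  leading term x_2^2: no divisor's leading term divides it; move -3/5x_2^2 to the remainder.
  leading term x_2x_3: subtract (183/40x_2)·g_5 from 244/5x_2x_3 - 243/5x_2 → 1/5x_2
  leading term x_2: no divisor's leading term divides it; move 1/5x_2 to the remainder.
  remainder -2x_1 - 3/5x_2^2 + 1/5x_2 ≠ 0; add g_6 = -2x_1 - 3/5x_2^2 + 1/5x_2 to the basis.

S(f_1,g_4): lcm = x_1x_2x_3. S = 13/16x_1x_2 - 9/160x_2^3 + 183/40x_2^2x_3 - 729/160x_2^2 + 32/3x_3^2 - 26/3x_3.
  leading term x_1x_2: subtract (-13/12)·f_1 from 13/16x_1x_2 - 9/160x_2^3 + 183/40x_2^2x_3 - 729/160x_2^2 + 32/3x_3^2 - 26/3x_3 → -9/160x_2^3 + 183/40x_2^2x_3 - 729/160x_2^2 + 32/3x_3^2 - 52/3x_3 + 169/24
  leading term x_2^3: no divisor's leading term divides it; move -9/160x_2^3 to the remainder.
  leading term x_2^2x_3: subtract (549/1280x_2^2)·g_5 from 183/40x_2^2x_3 - 729/160x_2^2 + 32/3x_3^2 - 52/3x_3 + 169/24 → 3/160x_2^2 + 32/3x_3^2 - 52/3x_3 + 169/24
  leading term x_2^2: no divisor's leading term divides it; move 3/160x_2^2 to the remainder.
  leading term x_3^2: subtract (x_3)·g_5 from 32/3x_3^2 - 52/3x_3 + 169/24 → -20/3x_3 + 169/24
  leading term x_3: subtract (-5/8)·g_5 from -20/3x_3 + 169/24 → 3/8
  leading term 1: no divisor's leading term divides it; move 3/8 to the remainder.
  remainder -9/160x_2^3 + 3/160x_2^2 + 3/8 ≠ 0; add g_7 = -9/160x_2^3 + 3/160x_2^2 + 3/8 to the basis.

The other S-polynomials (S(f_2,g_4), S(f_3,g_4), S(f_1,g_5), S(f_2,g_5), S(f_3,g_5), S(g_4,g_5), S(f_1,g_6), S(f_2,g_6), S(f_3,g_6), S(g_4,g_6), S(g_5,g_6), S(f_1,g_7), S(f_2,g_7), S(f_3,g_7), S(g_4,g_7), S(g_5,g_7), S(g_6,g_7)) all reduce to 0 modulo the current basis, so we have a Gröbner basis.
Inter-reduce: drop elements whose leading term is divisible by another's, tail-reduce, and make monic.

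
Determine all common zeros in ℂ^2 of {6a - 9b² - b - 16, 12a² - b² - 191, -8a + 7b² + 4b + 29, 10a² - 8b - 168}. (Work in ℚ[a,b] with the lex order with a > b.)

{(4, -1)}

Compute a lex Gröbner basis by Buchberger's algorithm.
f_1 = 6a - 9b² - b - 16, LT = a.
f_2 = 12a² - b² - 191, LT = a².
f_3 = -8a + 7b² + 4b + 29, LT = a.
f_4 = 10a² - 8b - 168, LT = a².

S(f_1,f_2): lcm = a². S = -3/2ab² - ⅙ab - 8/3a + 1/12b² + 191/12.
  leading term ab²: subtract (-¼b²)·f_1 from -3/2ab² - ⅙ab - 8/3a + 1/12b² + 191/12 → -⅙ab - 8/3a - 9/4b⁴ - ¼b³ - 47/12b² + 191/12
  leading term ab: subtract (-1/36b)·f_1 from -⅙ab - 8/3a - 9/4b⁴ - ¼b³ - 47/12b² + 191/12 → -8/3a - 9/4b⁴ - ½b³ - 71/18b² - 4/9b + 191/12
  leading term a: subtract (-4/9)·f_1 from -8/3a - 9/4b⁴ - ½b³ - 71/18b² - 4/9b + 191/12 → -9/4b⁴ - ½b³ - 143/18b² - 8/9b + 317/36
  leading term b⁴: no divisor's leading term divides it; move -9/4b⁴ to the remainder.
  leading term b³: no divisor's leading term divides it; move -½b³ to the remainder.
  leading term b²: no divisor's leading term divides it; move -143/18b² to the remainder.
  leading term b: no divisor's leading term divides it; move -8/9b to the remainder.
  leading term 1: no divisor's leading term divides it; move 317/36 to the remainder.
  remainder -9/4b⁴ - ½b³ - 143/18b² - 8/9b + 317/36 ≠ 0; add h_5 = -9/4b⁴ - ½b³ - 143/18b² - 8/9b + 317/36 to the basis.

S(f_1,f_3): lcm = a. S = -⅝b² + ⅓b + 23/24.
  leading term b²: no divisor's leading term divides it; move -⅝b² to the remainder.
  leading term b: no divisor's leading term divides it; move ⅓b to the remainder.
  leading term 1: no divisor's leading term divides it; move 23/24 to the remainder.
  remainder -⅝b² + ⅓b + 23/24 ≠ 0; add h_6 = -⅝b² + ⅓b + 23/24 to the basis.

S(f_1,f_4): lcm = a². S = -3/2ab² - ⅙ab - 8/3a + ⅘b + 84/5.
  leading term ab²: subtract (-¼b²)·f_1 from -3/2ab² - ⅙ab - 8/3a + ⅘b + 84/5 → -⅙ab - 8/3a - 9/4b⁴ - ¼b³ - 4b² + ⅘b + 84/5
  leading term ab: subtract (-1/36b)·f_1 from -⅙ab - 8/3a - 9/4b⁴ - ¼b³ - 4b² + ⅘b + 84/5 → -8/3a - 9/4b⁴ - ½b³ - 145/36b² + 16/45b + 84/5
  leading term a: subtract (-4/9)·f_1 from -8/3a - 9/4b⁴ - ½b³ - 145/36b² + 16/45b + 84/5 → -9/4b⁴ - ½b³ - 289/36b² - 4/45b + 436/45
  leading term b⁴: subtract (1)·h_5 from -9/4b⁴ - ½b³ - 289/36b² - 4/45b + 436/45 → -1/12b² + ⅘b + 53/60
  leading term b²: subtract (2/15)·h_6 from -1/12b² + ⅘b + 53/60 → 34/45b + 34/45
  leading term b: no divisor's leading term divides it; move 34/45b to the remainder.
  leading term 1: no divisor's leading term divides it; move 34/45 to the remainder.
  remainder 34/45b + 34/45 ≠ 0; add h_7 = 34/45b + 34/45 to the basis.

The other S-polynomials (S(f_2,f_3), S(f_2,f_4), S(f_3,f_4), S(f_1,h_5), S(f_2,h_5), S(f_3,h_5), S(f_4,h_5), S(f_1,h_6), S(f_2,h_6), S(f_3,h_6), S(f_4,h_6), S(h_5,h_6), S(f_1,h_7), S(f_2,h_7), S(f_3,h_7), S(f_4,h_7), S(h_5,h_7), S(h_6,h_7)) all reduce to 0 modulo the current basis, so we have a Gröbner basis.
Inter-reduce: drop elements whose leading term is divisible by another's, tail-reduce, and make monic.
Reduced Gröbner basis: {a - 4, b + 1}.

A lex Gröbner basis eliminates variables successively. Here b + 1 depends only on b, with roots {-1}; lifting each root through the earlier basis elements recovers the full solutions.
  b = -1: the earlier basis element becomes a - 4 = 0, giving a = 4 — point (4, -1).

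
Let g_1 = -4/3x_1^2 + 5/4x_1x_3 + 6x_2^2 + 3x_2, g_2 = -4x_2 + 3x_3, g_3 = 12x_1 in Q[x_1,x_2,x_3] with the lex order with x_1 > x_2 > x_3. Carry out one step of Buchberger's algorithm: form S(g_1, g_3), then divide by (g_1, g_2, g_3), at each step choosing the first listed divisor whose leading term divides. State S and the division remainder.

lcm(LM(g_1), LM(g_3)) = x_1^2.
S = (lcm/LT(g_1))·g_1 − (lcm/LT(g_3))·g_3 = -15/16x_1x_3 - 9/2x_2^2 - 9/4x_2.
Reduce S modulo (g_1, g_2, g_3) in that order:
  leading term x_1x_3: subtract (-5/64x_3)·g_3 from -15/16x_1x_3 - 9/2x_2^2 - 9/4x_2 → -9/2x_2^2 - 9/4x_2
  leading term x_2^2: subtract (9/8x_2)·g_2 from -9/2x_2^2 - 9/4x_2 → -27/8x_2x_3 - 9/4x_2
  leading term x_2x_3: subtract (27/32x_3)·g_2 from -27/8x_2x_3 - 9/4x_2 → -9/4x_2 - 81/32x_3^2
  leading term x_2: subtract (9/16)·g_2 from -9/4x_2 - 81/32x_3^2 → -81/32x_3^2 - 27/16x_3
  leading term x_3^2: no divisor's leading term divides it; move -81/32x_3^2 to the remainder.
  leading term x_3: no divisor's leading term divides it; move -27/16x_3 to the remainder.
The remainder -81/32x_3^2 - 27/16x_3 is nonzero, so it would be added as the next basis element.

S(g_1, g_3) = -15/16x_1x_3 - 9/2x_2^2 - 9/4x_2; remainder on division = -81/32x_3^2 - 27/16x_3.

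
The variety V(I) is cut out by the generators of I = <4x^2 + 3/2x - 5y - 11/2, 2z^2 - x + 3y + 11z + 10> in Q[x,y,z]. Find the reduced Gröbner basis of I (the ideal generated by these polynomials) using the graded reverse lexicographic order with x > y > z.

G = {x^2 + 3/8x - 5/4y - 11/8, z^2 - 1/2x + 3/2y + 11/2z + 5}

f_1 = 4x^2 + 3/2x - 5y - 11/2, LT = x^2.
f_2 = 2z^2 - x + 3y + 11z + 10, LT = z^2.

The S-polynomials (S(f_1,f_2)) all reduce to 0 modulo the current basis, so we have a Gröbner basis.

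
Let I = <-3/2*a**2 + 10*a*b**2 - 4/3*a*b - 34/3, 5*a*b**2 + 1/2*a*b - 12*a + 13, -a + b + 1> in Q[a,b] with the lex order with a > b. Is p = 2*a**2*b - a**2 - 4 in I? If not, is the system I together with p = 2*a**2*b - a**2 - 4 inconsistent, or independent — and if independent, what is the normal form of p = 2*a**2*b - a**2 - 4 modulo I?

2*a**2*b - a**2 - 4 lies in I (it reduces to 0).

First compute the reduced Gröbner basis of I by Buchberger's algorithm.
f_1 = -3/2*a**2 + 10*a*b**2 - 4/3*a*b - 34/3, LT = a**2.
f_2 = 5*a*b**2 + 1/2*a*b - 12*a + 13, LT = a*b**2.
f_3 = -a + b + 1, LT = a.

S(f_1,f_2): lcm = a**2*b**2. S = -1/10*a**2*b + 12/5*a**2 - 20/3*a*b**4 + 8/9*a*b**3 - 13/5*a + 68/9*b**2.
  leading term a**2*b: subtract (1/15*b)·f_1 from -1/10*a**2*b + 12/5*a**2 - 20/3*a*b**4 + 8/9*a*b**3 - 13/5*a + 68/9*b**2 → 12/5*a**2 - 20/3*a*b**4 + 2/9*a*b**3 + 4/45*a*b**2 - 13/5*a + 68/9*b**2 + 34/45*b
  leading term a**2: subtract (-8/5)·f_1 from 12/5*a**2 - 20/3*a*b**4 + 2/9*a*b**3 + 4/45*a*b**2 - 13/5*a + 68/9*b**2 + 34/45*b → -20/3*a*b**4 + 2/9*a*b**3 + 724/45*a*b**2 - 32/15*a*b - 13/5*a + 68/9*b**2 + 34/45*b - 272/15
  leading term a*b**4: subtract (-4/3*b**2)·f_2 from -20/3*a*b**4 + 2/9*a*b**3 + 724/45*a*b**2 - 32/15*a*b - 13/5*a + 68/9*b**2 + 34/45*b - 272/15 → 8/9*a*b**3 + 4/45*a*b**2 - 32/15*a*b - 13/5*a + 224/9*b**2 + 34/45*b - 272/15
  leading term a*b**3: subtract (8/45*b)·f_2 from 8/9*a*b**3 + 4/45*a*b**2 - 32/15*a*b - 13/5*a + 224/9*b**2 + 34/45*b - 272/15 → -13/5*a + 224/9*b**2 - 14/9*b - 272/15
  leading term a: subtract (13/5)·f_3 from -13/5*a + 224/9*b**2 - 14/9*b - 272/15 → 224/9*b**2 - 187/45*b - 311/15
  leading term b**2: no divisor's leading term divides it; move 224/9*b**2 to the remainder.
  leading term b: no divisor's leading term divides it; move -187/45*b to the remainder.
  leading term 1: no divisor's leading term divides it; move -311/15 to the remainder.
  remainder 224/9*b**2 - 187/45*b - 311/15 ≠ 0; add h_4 = 224/9*b**2 - 187/45*b - 311/15 to the basis.

S(f_1,f_3): lcm = a**2. S = -20/3*a*b**2 + 17/9*a*b + a + 68/9.
  leading term a*b**2: subtract (-4/3)·f_2 from -20/3*a*b**2 + 17/9*a*b + a + 68/9 → 23/9*a*b - 15*a + 224/9
  leading term a*b: subtract (-23/9*b)·f_3 from 23/9*a*b - 15*a + 224/9 → -15*a + 23/9*b**2 + 23/9*b + 224/9
  leading term a: subtract (15)·f_3 from -15*a + 23/9*b**2 + 23/9*b + 224/9 → 23/9*b**2 - 112/9*b + 89/9
  leading term b**2: subtract (23/224)·h_4 from 23/9*b**2 - 112/9*b + 89/9 → -121139/10080*b + 121139/10080
  leading term b: no divisor's leading term divides it; move -121139/10080*b to the remainder.
  leading term 1: no divisor's leading term divides it; move 121139/10080 to the remainder.
  remainder -121139/10080*b + 121139/10080 ≠ 0; add h_5 = -121139/10080*b + 121139/10080 to the basis.

The other S-polynomials (S(f_2,f_3), S(f_1,h_4), S(f_2,h_4), S(f_3,h_4), S(f_1,h_5), S(f_2,h_5), S(f_3,h_5), S(h_4,h_5)) all reduce to 0 modulo the current basis, so we have a Gröbner basis.
Inter-reduce: drop elements whose leading term is divisible by another's, tail-reduce, and make monic.
Reduced Gröbner basis: {a - 2, b - 1}.
Label its elements g_1 = a - 2, g_2 = b - 1.

Reduce p = 2*a**2*b - a**2 - 4 modulo G:
  leading term a**2*b: subtract (2*a*b)·g_1 from 2*a**2*b - a**2 - 4 → -a**2 + 4*a*b - 4
  leading term a**2: subtract (-a)·g_1 from -a**2 + 4*a*b - 4 → 4*a*b - 2*a - 4
  leading term a*b: subtract (4*b)·g_1 from 4*a*b - 2*a - 4 → -2*a + 8*b - 4
  leading term a: subtract (-2)·g_1 from -2*a + 8*b - 4 → 8*b - 8
  leading term b: subtract (8)·g_2 from 8*b - 8 → 0
  normal form = 0.
Since the normal form is 0, p ∈ I.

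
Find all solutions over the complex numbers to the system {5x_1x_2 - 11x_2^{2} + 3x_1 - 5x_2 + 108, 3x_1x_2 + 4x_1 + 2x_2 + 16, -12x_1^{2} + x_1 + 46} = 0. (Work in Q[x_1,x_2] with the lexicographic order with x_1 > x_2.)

Compute a lex Gröbner basis by Buchberger's algorithm.
f_1 = 5x_1x_2 + 3x_1 - 11x_2^{2} - 5x_2 + 108, LT = x_1x_2.
f_2 = 3x_1x_2 + 4x_1 + 2x_2 + 16, LT = x_1x_2.
f_3 = -12x_1^{2} + x_1 + 46, LT = x_1^{2}.

S(f_1,f_2): lcm = x_1x_2. S = -\tfrac{11}{15}x_1 - \tfrac{11}{5}x_2^{2} - \tfrac{5}{3}x_2 + \tfrac{244}{15}.
  reduce S modulo (f_1, f_2, f_3):
  remainder -\tfrac{11}{15}x_1 - \tfrac{11}{5}x_2^{2} - \tfrac{5}{3}x_2 + \tfrac{244}{15} ≠ 0; add h_4 = -\tfrac{11}{15}x_1 - \tfrac{11}{5}x_2^{2} - \tfrac{5}{3}x_2 + \tfrac{244}{15} to the basis.

S(f_1,f_3): lcm = x_1^{2}x_2. S = \tfrac{3}{5}x_1^{2} - \tfrac{11}{5}x_1x_2^{2} - \tfrac{11}{12}x_1x_2 + \tfrac{108}{5}x_1 + \tfrac{23}{6}x_2.
  reduce S modulo (f_1, f_2, f_3, h_4):
  remainder -\tfrac{121}{25}x_2^{3} - \tfrac{19661}{300}x_2^{2} + \tfrac{10237}{3300}x_2 + \tfrac{257651}{550} ≠ 0; add h_5 = -\tfrac{121}{25}x_2^{3} - \tfrac{19661}{300}x_2^{2} + \tfrac{10237}{3300}x_2 + \tfrac{257651}{550} to the basis.

S(f_2,f_3): lcm = x_1^{2}x_2. S = \tfrac{4}{3}x_1^{2} + \tfrac{3}{4}x_1x_2 + \tfrac{16}{3}x_1 + \tfrac{23}{6}x_2.
  reduce S modulo (f_1, f_2, f_3, h_4, h_5):
  remainder -\tfrac{40}{3}x_2^{2} - \tfrac{670}{99}x_2 + \tfrac{3290}{33} ≠ 0; add h_6 = -\tfrac{40}{3}x_2^{2} - \tfrac{670}{99}x_2 + \tfrac{3290}{33} to the basis.

S(f_1,h_4): lcm = x_1x_2. S = \tfrac{3}{5}x_1 - 3x_2^{3} - \tfrac{246}{55}x_2^{2} + \tfrac{233}{11}x_2 + \tfrac{108}{5}.
  reduce S modulo (f_1, f_2, f_3, h_4, h_5, h_6):
  remainder \tfrac{2675}{5808}x_2 + \tfrac{2675}{1936} ≠ 0; add h_7 = \tfrac{2675}{5808}x_2 + \tfrac{2675}{1936} to the basis.

The other S-polynomials (S(f_2,h_4), S(f_3,h_4), S(f_1,h_5), S(f_2,h_5), S(f_3,h_5), S(h_4,h_5), S(f_1,h_6), S(f_2,h_6), S(f_3,h_6), S(h_4,h_6), S(h_5,h_6), S(f_1,h_7), S(f_2,h_7), S(f_3,h_7), S(h_4,h_7), S(h_5,h_7), S(h_6,h_7)) all reduce to 0 modulo the current basis, so we have a Gröbner basis.
Inter-reduce: drop elements whose leading term is divisible by another's, tail-reduce, and make monic.
Reduced Gröbner basis: {x_1 - 2, x_2 + 3}.

Elimination: the polynomial x_2 + 3 lies in the elimination ideal for x_2, so x_2 ∈ {-3}. For each such x_2, the remaining basis elements (now univariate) give the rest of the solution.
  x_2 = -3: the earlier basis element becomes x_1 - 2 = 0, giving x_1 = 2 — point (2, -3).
A lex Gröbner basis triangularizes the system, enabling back-substitution.

{(2, -3)}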